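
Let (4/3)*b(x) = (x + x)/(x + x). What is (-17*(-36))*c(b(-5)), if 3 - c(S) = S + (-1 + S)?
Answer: 1530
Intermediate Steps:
b(x) = ¾ (b(x) = 3*((x + x)/(x + x))/4 = 3*((2*x)/((2*x)))/4 = 3*((2*x)*(1/(2*x)))/4 = (¾)*1 = ¾)
c(S) = 4 - 2*S (c(S) = 3 - (S + (-1 + S)) = 3 - (-1 + 2*S) = 3 + (1 - 2*S) = 4 - 2*S)
(-17*(-36))*c(b(-5)) = (-17*(-36))*(4 - 2*¾) = 612*(4 - 3/2) = 612*(5/2) = 1530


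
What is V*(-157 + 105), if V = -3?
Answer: 156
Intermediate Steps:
V*(-157 + 105) = -3*(-157 + 105) = -3*(-52) = 156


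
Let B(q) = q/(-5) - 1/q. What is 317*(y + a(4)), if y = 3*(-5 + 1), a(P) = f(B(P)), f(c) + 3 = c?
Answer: -101757/20 ≈ -5087.9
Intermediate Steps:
B(q) = -1/q - q/5 (B(q) = q*(-1/5) - 1/q = -q/5 - 1/q = -1/q - q/5)
f(c) = -3 + c
a(P) = -3 - 1/P - P/5 (a(P) = -3 + (-1/P - P/5) = -3 - 1/P - P/5)
y = -12 (y = 3*(-4) = -12)
317*(y + a(4)) = 317*(-12 + (-3 - 1/4 - 1/5*4)) = 317*(-12 + (-3 - 1*1/4 - 4/5)) = 317*(-12 + (-3 - 1/4 - 4/5)) = 317*(-12 - 81/20) = 317*(-321/20) = -101757/20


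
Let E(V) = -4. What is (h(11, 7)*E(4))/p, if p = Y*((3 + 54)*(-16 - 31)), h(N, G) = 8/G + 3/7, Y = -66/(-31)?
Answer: 62/56259 ≈ 0.0011020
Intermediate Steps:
Y = 66/31 (Y = -66*(-1/31) = 66/31 ≈ 2.1290)
h(N, G) = 3/7 + 8/G (h(N, G) = 8/G + 3*(⅐) = 8/G + 3/7 = 3/7 + 8/G)
p = -176814/31 (p = 66*((3 + 54)*(-16 - 31))/31 = 66*(57*(-47))/31 = (66/31)*(-2679) = -176814/31 ≈ -5703.7)
(h(11, 7)*E(4))/p = ((3/7 + 8/7)*(-4))/(-176814/31) = ((3/7 + 8*(⅐))*(-4))*(-31/176814) = ((3/7 + 8/7)*(-4))*(-31/176814) = ((11/7)*(-4))*(-31/176814) = -44/7*(-31/176814) = 62/56259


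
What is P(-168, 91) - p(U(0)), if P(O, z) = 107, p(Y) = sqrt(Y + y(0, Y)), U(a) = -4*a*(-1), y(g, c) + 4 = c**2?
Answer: 107 - 2*I ≈ 107.0 - 2.0*I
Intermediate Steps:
y(g, c) = -4 + c**2
U(a) = 4*a
p(Y) = sqrt(-4 + Y + Y**2) (p(Y) = sqrt(Y + (-4 + Y**2)) = sqrt(-4 + Y + Y**2))
P(-168, 91) - p(U(0)) = 107 - sqrt(-4 + 4*0 + (4*0)**2) = 107 - sqrt(-4 + 0 + 0**2) = 107 - sqrt(-4 + 0 + 0) = 107 - sqrt(-4) = 107 - 2*I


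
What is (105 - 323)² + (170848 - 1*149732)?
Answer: 68640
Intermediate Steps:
(105 - 323)² + (170848 - 1*149732) = (-218)² + (170848 - 149732) = 47524 + 21116 = 68640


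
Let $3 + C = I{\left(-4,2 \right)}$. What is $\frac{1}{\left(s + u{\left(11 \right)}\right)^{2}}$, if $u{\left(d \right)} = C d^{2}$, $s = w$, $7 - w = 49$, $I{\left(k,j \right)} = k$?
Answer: $\frac{1}{790321} \approx 1.2653 \cdot 10^{-6}$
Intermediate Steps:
$w = -42$ ($w = 7 - 49 = -42$)
$C = -7$ ($C = -3 - 4 = -7$)
$s = -42$
$u{\left(d \right)} = - 7 d^{2}$
$\frac{1}{\left(s + u{\left(11 \right)}\right)^{2}} = \frac{1}{\left(-42 - 7 \cdot 11^{2}\right)^{2}} = \frac{1}{\left(-42 - 847\right)^{2}} = \frac{1}{\left(-889\right)^{2}} = \frac{1}{790321}$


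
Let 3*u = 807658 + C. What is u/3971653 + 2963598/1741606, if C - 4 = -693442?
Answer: 17755037449901/10375582042077 ≈ 1.7112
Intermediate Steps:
C = -693438 (C = 4 - 693442 = -693438)
u = 114220/3 (u = (807658 - 693438)/3 = (1/3)*114220 = 114220/3 ≈ 38073.)
u/3971653 + 2963598/1741606 = (114220/3)/3971653 + 2963598/1741606 = (114220/3)*(1/3971653) + 2963598*(1/1741606) = 114220/11914959 + 1481799/870803 = 17755037449901/10375582042077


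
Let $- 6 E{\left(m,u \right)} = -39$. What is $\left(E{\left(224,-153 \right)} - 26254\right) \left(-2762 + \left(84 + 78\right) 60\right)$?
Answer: $-182630105$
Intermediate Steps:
$E{\left(m,u \right)} = \frac{13}{2}$ ($E{\left(m,u \right)} = \left(- \frac{1}{6}\right) \left(-39\right) = \frac{13}{2}$)
$\left(E{\left(224,-153 \right)} - 26254\right) \left(-2762 + \left(84 + 78\right) 60\right) = \left(\frac{13}{2} - 26254\right) \left(-2762 + \left(84 + 78\right) 60\right) = - \frac{52495 \left(-2762 + 162 \cdot 60\right)}{2} = - \frac{52495 \left(-2762 + 9720\right)}{2} = \left(- \frac{52495}{2}\right) 6958 = -182630105$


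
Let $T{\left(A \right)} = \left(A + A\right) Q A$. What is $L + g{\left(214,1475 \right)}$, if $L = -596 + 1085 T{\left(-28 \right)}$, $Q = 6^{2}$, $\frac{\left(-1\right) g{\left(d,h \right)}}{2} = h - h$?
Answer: $61245484$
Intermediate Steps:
$g{\left(d,h \right)} = 0$ ($g{\left(d,h \right)} = - 2 \left(h - h\right) = \left(-2\right) 0 = 0$)
$Q = 36$
$T{\left(A \right)} = 72 A^{2}$ ($T{\left(A \right)} = \left(A + A\right) 36 A = 2 A 36 A = 72 A A = 72 A^{2}$)
$L = 61245484$ ($L = -596 + 1085 \cdot 72 \left(-28\right)^{2} = -596 + 1085 \cdot 72 \cdot 784 = -596 + 1085 \cdot 56448 = -596 + 61246080 = 61245484$)
$L + g{\left(214,1475 \right)} = 61245484 + 0 = 61245484$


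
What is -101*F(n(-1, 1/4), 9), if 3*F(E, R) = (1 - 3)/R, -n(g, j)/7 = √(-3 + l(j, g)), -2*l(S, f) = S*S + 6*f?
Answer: 202/27 ≈ 7.4815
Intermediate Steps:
l(S, f) = -3*f - S²/2 (l(S, f) = -(S*S + 6*f)/2 = -(S² + 6*f)/2 = -3*f - S²/2)
n(g, j) = -7*√(-3 - 3*g - j²/2) (n(g, j) = -7*√(-3 + (-3*g - j²/2)) = -7*√(-3 - 3*g - j²/2))
F(E, R) = -2/(3*R) (F(E, R) = ((1 - 3)/R)/3 = (-2/R)/3 = -2/(3*R))
-101*F(n(-1, 1/4), 9) = -(-202)/(3*9) = -101*(-2/27) = 202/27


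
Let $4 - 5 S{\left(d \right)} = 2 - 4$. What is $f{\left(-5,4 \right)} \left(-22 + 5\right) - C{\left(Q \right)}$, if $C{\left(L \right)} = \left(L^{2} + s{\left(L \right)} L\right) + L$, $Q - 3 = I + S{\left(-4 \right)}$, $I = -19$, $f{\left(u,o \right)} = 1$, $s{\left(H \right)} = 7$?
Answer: $- \frac{2941}{25} \approx -117.64$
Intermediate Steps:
$S{\left(d \right)} = \frac{6}{5}$ ($S{\left(d \right)} = \frac{4}{5} - \frac{2 - 4}{5} = \frac{4}{5} - - \frac{2}{5} = \frac{4}{5} + \frac{2}{5} = \frac{6}{5}$)
$Q = - \frac{74}{5}$ ($Q = 3 + \left(-19 + \frac{6}{5}\right) = 3 - \frac{89}{5} = - \frac{74}{5} \approx -14.8$)
$C{\left(L \right)} = L^{2} + 8 L$ ($C{\left(L \right)} = \left(L^{2} + 7 L\right) + L = L^{2} + 8 L$)
$f{\left(-5,4 \right)} \left(-22 + 5\right) - C{\left(Q \right)} = 1 \left(-22 + 5\right) - - \frac{74 \left(8 - \frac{74}{5}\right)}{5} = 1 \left(-17\right) - \left(- \frac{74}{5}\right) \left(- \frac{34}{5}\right) = -17 - \frac{2516}{25} = - \frac{2941}{25}$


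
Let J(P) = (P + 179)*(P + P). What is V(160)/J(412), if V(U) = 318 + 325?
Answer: 643/486984 ≈ 0.0013204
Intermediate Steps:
V(U) = 643
J(P) = 2*P*(179 + P) (J(P) = (179 + P)*(2*P) = 2*P*(179 + P))
V(160)/J(412) = 643/((2*412*(179 + 412))) = 643/((2*412*591)) = 643/486984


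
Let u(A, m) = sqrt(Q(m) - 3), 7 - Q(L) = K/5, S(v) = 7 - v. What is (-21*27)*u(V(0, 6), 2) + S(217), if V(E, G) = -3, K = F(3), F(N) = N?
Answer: -210 - 567*sqrt(85)/5 ≈ -1255.5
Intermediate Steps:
K = 3
Q(L) = 32/5 (Q(L) = 7 - 3/5 = 32/5)
u(A, m) = sqrt(85)/5 (u(A, m) = sqrt(32/5 - 3) = sqrt(17/5) = sqrt(85)/5)
(-21*27)*u(V(0, 6), 2) + S(217) = (-21*27)*(sqrt(85)/5) + (7 - 1*217) = -567*sqrt(85)/5 + (7 - 217) = -567*sqrt(85)/5 - 210 = -210 - 567*sqrt(85)/5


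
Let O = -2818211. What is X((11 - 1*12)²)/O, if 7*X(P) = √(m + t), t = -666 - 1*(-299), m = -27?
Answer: -I*√394/19727477 ≈ -1.0062e-6*I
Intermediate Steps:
t = -367 (t = -666 + 299 = -367)
X(P) = I*√394/7 (X(P) = √(-27 - 367)/7 = √(-394)/7 = (I*√394)/7 = I*√394/7)
X((11 - 1*12)²)/O = (I*√394/7)/(-2818211) = (I*√394/7)*(-1/2818211) = -I*√394/19727477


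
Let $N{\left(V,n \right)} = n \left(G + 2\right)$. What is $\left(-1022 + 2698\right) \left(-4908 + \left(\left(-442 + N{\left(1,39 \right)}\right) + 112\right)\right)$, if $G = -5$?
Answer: $-8974980$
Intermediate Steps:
$N{\left(V,n \right)} = - 3 n$ ($N{\left(V,n \right)} = n \left(-5 + 2\right) = n \left(-3\right) = - 3 n$)
$\left(-1022 + 2698\right) \left(-4908 + \left(\left(-442 + N{\left(1,39 \right)}\right) + 112\right)\right) = \left(-1022 + 2698\right) \left(-4908 + \left(\left(-442 - 117\right) + 112\right)\right) = 1676 \left(-4908 + \left(\left(-442 - 117\right) + 112\right)\right) = 1676 \left(-4908 + \left(-559 + 112\right)\right) = 1676 \left(-4908 - 447\right) = 1676 \left(-5355\right) = -8974980$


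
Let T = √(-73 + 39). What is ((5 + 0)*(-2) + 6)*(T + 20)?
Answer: -80 - 4*I*√34 ≈ -80.0 - 23.324*I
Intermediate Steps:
T = I*√34 (T = √(-34) = I*√34 ≈ 5.8309*I)
((5 + 0)*(-2) + 6)*(T + 20) = ((5 + 0)*(-2) + 6)*(I*√34 + 20) = (5*(-2) + 6)*(20 + I*√34) = (-10 + 6)*(20 + I*√34) = -4*(20 + I*√34) = -80 - 4*I*√34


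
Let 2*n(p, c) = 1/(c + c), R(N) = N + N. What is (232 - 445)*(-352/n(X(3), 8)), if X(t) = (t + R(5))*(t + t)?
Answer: 2399232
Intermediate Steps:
R(N) = 2*N
X(t) = 2*t*(10 + t) (X(t) = (t + 2*5)*(t + t) = (t + 10)*(2*t) = (10 + t)*(2*t) = 2*t*(10 + t))
n(p, c) = 1/(4*c) (n(p, c) = 1/(2*(c + c)) = 1/(2*((2*c))) = (1/(2*c))/2 = 1/(4*c))
(232 - 445)*(-352/n(X(3), 8)) = (232 - 445)*(-352/((¼)/8)) = -(-74976)/((¼)*(⅛)) = -(-74976)/1/32 = -(-74976)*32 = -213*(-11264) = 2399232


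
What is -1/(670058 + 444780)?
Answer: -1/1114838 ≈ -8.9699e-7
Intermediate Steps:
-1/(670058 + 444780) = -1/1114838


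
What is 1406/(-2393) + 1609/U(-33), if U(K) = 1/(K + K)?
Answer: -254123648/2393 ≈ -1.0619e+5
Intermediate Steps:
U(K) = 1/(2*K)
1406/(-2393) + 1609/U(-33) = 1406/(-2393) + 1609/(((½)/(-33))) = 1406*(-1/2393) + 1609/(((½)*(-1/33))) = -1406/2393 + 1609/(-1/66) = -1406/2393 + 1609*(-66) = -1406/2393 - 106194 = -254123648/2393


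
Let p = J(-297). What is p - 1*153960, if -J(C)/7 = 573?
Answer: -157971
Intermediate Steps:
J(C) = -4011 (J(C) = -7*573 = -4011)
p = -4011
p - 1*153960 = -4011 - 1*153960 = -4011 - 153960 = -157971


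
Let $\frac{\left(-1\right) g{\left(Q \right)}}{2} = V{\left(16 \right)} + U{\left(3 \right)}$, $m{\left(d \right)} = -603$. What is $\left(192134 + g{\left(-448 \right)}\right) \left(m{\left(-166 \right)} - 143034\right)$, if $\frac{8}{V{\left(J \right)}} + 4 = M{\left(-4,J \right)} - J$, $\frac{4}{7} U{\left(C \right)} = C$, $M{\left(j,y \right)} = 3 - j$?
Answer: $- \frac{55192439907}{2} \approx -2.7596 \cdot 10^{10}$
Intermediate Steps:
$U{\left(C \right)} = \frac{7 C}{4}$
$V{\left(J \right)} = \frac{8}{3 - J}$ ($V{\left(J \right)} = \frac{8}{-4 - \left(-7 + J\right)} = \frac{8}{3 - J}$)
$g{\left(Q \right)} = - \frac{241}{26}$ ($g{\left(Q \right)} = - 2 \left(- \frac{8}{-3 + 16} + \frac{7}{4} \cdot 3\right) = - 2 \left(- \frac{8}{13} + \frac{21}{4}\right) = \left(-2\right) \frac{241}{52} = - \frac{241}{26}$)
$\left(192134 + g{\left(-448 \right)}\right) \left(m{\left(-166 \right)} - 143034\right) = \left(192134 - \frac{241}{26}\right) \left(-603 - 143034\right) = \frac{4995243}{26} \left(-143637\right) = - \frac{55192439907}{2}$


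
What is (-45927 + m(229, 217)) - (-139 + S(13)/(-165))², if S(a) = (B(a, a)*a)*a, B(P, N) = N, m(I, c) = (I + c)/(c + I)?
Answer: -1881952774/27225 ≈ -69126.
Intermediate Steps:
m(I, c) = 1 (m(I, c) = (I + c)/(I + c) = 1)
S(a) = a³ (S(a) = (a*a)*a = a²*a = a³)
(-45927 + m(229, 217)) - (-139 + S(13)/(-165))² = (-45927 + 1) - (-139 + 13³/(-165))² = -45926 - (-139 + 2197*(-1/165))² = -45926 - (-139 - 2197/165)² = -45926 - (-25132/165)² = -45926 - 1*631617424/27225 = -45926 - 631617424/27225 = -1881952774/27225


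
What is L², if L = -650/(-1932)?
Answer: 105625/933156 ≈ 0.11319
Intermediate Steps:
L = 325/966 (L = -650*(-1/1932) = 325/966 ≈ 0.33644)
L² = (325/966)² = 105625/933156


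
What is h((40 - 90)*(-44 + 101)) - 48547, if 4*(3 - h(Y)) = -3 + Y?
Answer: -191323/4 ≈ -47831.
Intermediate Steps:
h(Y) = 15/4 - Y/4 (h(Y) = 3 - (-3 + Y)/4 = 3 + (¾ - Y/4) = 15/4 - Y/4)
h((40 - 90)*(-44 + 101)) - 48547 = (15/4 - (40 - 90)*(-44 + 101)/4) - 48547 = (15/4 - (-25)*57/2) - 48547 = (15/4 - ¼*(-2850)) - 48547 = (15/4 + 1425/2) - 48547 = 2865/4 - 48547 = -191323/4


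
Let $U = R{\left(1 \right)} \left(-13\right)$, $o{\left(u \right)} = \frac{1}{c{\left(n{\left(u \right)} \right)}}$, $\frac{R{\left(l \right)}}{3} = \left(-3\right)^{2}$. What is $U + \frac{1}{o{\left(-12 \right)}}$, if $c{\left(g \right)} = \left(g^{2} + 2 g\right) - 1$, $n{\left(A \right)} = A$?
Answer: $-232$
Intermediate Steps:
$R{\left(l \right)} = 27$ ($R{\left(l \right)} = 3 \left(-3\right)^{2} = 3 \cdot 9 = 27$)
$c{\left(g \right)} = -1 + g^{2} + 2 g$
$o{\left(u \right)} = \frac{1}{-1 + u^{2} + 2 u}$
$U = -351$ ($U = 27 \left(-13\right) = -351$)
$U + \frac{1}{o{\left(-12 \right)}} = -351 + \frac{1}{\frac{1}{-1 + \left(-12\right)^{2} + 2 \left(-12\right)}} = -351 + \frac{1}{\frac{1}{-1 + 144 - 24}} = -351 + \frac{1}{\frac{1}{119}} = -351 + 119 = -232$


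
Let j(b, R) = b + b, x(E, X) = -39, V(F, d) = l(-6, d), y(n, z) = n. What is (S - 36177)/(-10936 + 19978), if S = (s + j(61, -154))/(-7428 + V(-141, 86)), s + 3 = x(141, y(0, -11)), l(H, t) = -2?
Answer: -26879519/6718206 ≈ -4.0010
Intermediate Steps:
V(F, d) = -2
s = -42 (s = -3 - 39 = -42)
j(b, R) = 2*b
S = -8/743 (S = (-42 + 2*61)/(-7428 - 2) = (-42 + 122)/(-7430) = 80*(-1/7430) = -8/743 ≈ -0.010767)
(S - 36177)/(-10936 + 19978) = (-8/743 - 36177)/(-10936 + 19978) = -26879519/743/9042 = -26879519/743*1/9042 = -26879519/6718206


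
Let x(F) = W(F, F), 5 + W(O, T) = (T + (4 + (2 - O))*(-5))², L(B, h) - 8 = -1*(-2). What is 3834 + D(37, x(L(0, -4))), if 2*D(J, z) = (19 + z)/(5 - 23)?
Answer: 68555/18 ≈ 3808.6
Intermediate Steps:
L(B, h) = 10 (L(B, h) = 8 - 1*(-2) = 8 + 2 = 10)
W(O, T) = -5 + (-30 + T + 5*O)² (W(O, T) = -5 + (T + (4 + (2 - O))*(-5))² = -5 + (T + (6 - O)*(-5))² = -5 + (T + (-30 + 5*O))² = -5 + (-30 + T + 5*O)²)
x(F) = -5 + (-30 + 6*F)² (x(F) = -5 + (-30 + F + 5*F)² = -5 + (-30 + 6*F)²)
D(J, z) = -19/36 - z/36 (D(J, z) = ((19 + z)/(5 - 23))/2 = ((19 + z)/(-18))/2 = ((19 + z)*(-1/18))/2 = (-19/18 - z/18)/2 = -19/36 - z/36)
3834 + D(37, x(L(0, -4))) = 3834 + (-19/36 - (-5 + 36*(-5 + 10)²)/36) = 3834 + (-19/36 - (-5 + 36*5²)/36) = 3834 + (-19/36 - (-5 + 36*25)/36) = 3834 + (-19/36 - (-5 + 900)/36) = 3834 + (-19/36 - 1/36*895) = 3834 + (-19/36 - 895/36) = 3834 - 457/18 = 68555/18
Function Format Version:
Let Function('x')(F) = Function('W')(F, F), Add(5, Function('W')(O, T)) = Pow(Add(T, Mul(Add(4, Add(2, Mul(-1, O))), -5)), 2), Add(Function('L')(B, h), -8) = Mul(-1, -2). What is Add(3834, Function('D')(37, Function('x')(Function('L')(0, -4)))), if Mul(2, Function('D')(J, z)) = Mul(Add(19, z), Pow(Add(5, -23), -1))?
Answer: Rational(68555, 18) ≈ 3808.6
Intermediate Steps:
Function('L')(B, h) = 10 (Function('L')(B, h) = Add(8, Mul(-1, -2)) = Add(8, 2) = 10)
Function('W')(O, T) = Add(-5, Pow(Add(-30, T, Mul(5, O)), 2)) (Function('W')(O, T) = Add(-5, Pow(Add(T, Mul(Add(4, Add(2, Mul(-1, O))), -5)), 2)) = Add(-5, Pow(Add(T, Mul(Add(6, Mul(-1, O)), -5)), 2)) = Add(-5, Pow(Add(T, Add(-30, Mul(5, O))), 2)) = Add(-5, Pow(Add(-30, T, Mul(5, O)), 2)))
Function('x')(F) = Add(-5, Pow(Add(-30, Mul(6, F)), 2)) (Function('x')(F) = Add(-5, Pow(Add(-30, F, Mul(5, F)), 2)) = Add(-5, Pow(Add(-30, Mul(6, F)), 2)))
Function('D')(J, z) = Add(Rational(-19, 36), Mul(Rational(-1, 36), z)) (Function('D')(J, z) = Mul(Rational(1, 2), Mul(Add(19, z), Pow(Add(5, -23), -1))) = Mul(Rational(1, 2), Mul(Add(19, z), Pow(-18, -1))) = Mul(Rational(1, 2), Mul(Add(19, z), Rational(-1, 18))) = Mul(Rational(1, 2), Add(Rational(-19, 18), Mul(Rational(-1, 18), z))) = Add(Rational(-19, 36), Mul(Rational(-1, 36), z)))
Add(3834, Function('D')(37, Function('x')(Function('L')(0, -4)))) = Add(3834, Add(Rational(-19, 36), Mul(Rational(-1, 36), Add(-5, Mul(36, Pow(Add(-5, 10), 2)))))) = Add(3834, Add(Rational(-19, 36), Mul(Rational(-1, 36), Add(-5, Mul(36, Pow(5, 2)))))) = Add(3834, Add(Rational(-19, 36), Mul(Rational(-1, 36), Add(-5, Mul(36, 25))))) = Add(3834, Add(Rational(-19, 36), Mul(Rational(-1, 36), Add(-5, 900)))) = Add(3834, Add(Rational(-19, 36), Mul(Rational(-1, 36), 895))) = Add(3834, Add(Rational(-19, 36), Rational(-895, 36))) = Add(3834, Rational(-457, 18)) = Rational(68555, 18)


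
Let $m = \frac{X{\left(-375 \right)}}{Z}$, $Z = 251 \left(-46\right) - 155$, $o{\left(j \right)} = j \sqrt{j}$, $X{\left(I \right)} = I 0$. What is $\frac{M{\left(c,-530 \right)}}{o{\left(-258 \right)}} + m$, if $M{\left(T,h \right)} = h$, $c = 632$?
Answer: $- \frac{265 i \sqrt{258}}{33282} \approx - 0.12789 i$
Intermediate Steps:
$X{\left(I \right)} = 0$
$o{\left(j \right)} = j^{\frac{3}{2}}$
$Z = -11701$ ($Z = -11546 - 155 = -11701$)
$m = 0$ ($m = \frac{0}{-11701} = 0 \left(- \frac{1}{11701}\right) = 0$)
$\frac{M{\left(c,-530 \right)}}{o{\left(-258 \right)}} + m = - \frac{530}{\left(-258\right)^{\frac{3}{2}}} + 0 = - \frac{530}{\left(-258\right) i \sqrt{258}} + 0 = - 530 \frac{i \sqrt{258}}{66564} + 0 = - \frac{265 i \sqrt{258}}{33282} + 0 = - \frac{265 i \sqrt{258}}{33282}$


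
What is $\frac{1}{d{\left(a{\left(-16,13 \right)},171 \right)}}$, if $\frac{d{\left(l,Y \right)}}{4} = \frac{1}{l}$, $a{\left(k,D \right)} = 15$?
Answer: $\frac{15}{4} \approx 3.75$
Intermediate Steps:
$d{\left(l,Y \right)} = \frac{4}{l}$
$\frac{1}{d{\left(a{\left(-16,13 \right)},171 \right)}} = \frac{1}{4 \cdot \frac{1}{15}} = \frac{1}{\frac{4}{15}} = \frac{15}{4}$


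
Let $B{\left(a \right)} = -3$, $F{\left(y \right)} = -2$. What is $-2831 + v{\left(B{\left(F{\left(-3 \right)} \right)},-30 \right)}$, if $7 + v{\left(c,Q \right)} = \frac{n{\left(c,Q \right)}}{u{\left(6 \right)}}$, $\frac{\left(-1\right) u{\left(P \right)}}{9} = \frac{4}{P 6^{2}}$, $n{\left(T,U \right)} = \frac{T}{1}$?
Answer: $-2820$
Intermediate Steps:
$n{\left(T,U \right)} = T$ ($n{\left(T,U \right)} = T 1 = T$)
$u{\left(P \right)} = - \frac{1}{P}$ ($u{\left(P \right)} = - 9 \frac{4}{P 6^{2}} = - 9 \frac{4}{P 36} = - 9 \frac{4}{36 P} = - 9 \cdot 4 \frac{1}{36 P} = - 9 \frac{1}{9 P} = - \frac{1}{P}$)
$v{\left(c,Q \right)} = -7 - 6 c$ ($v{\left(c,Q \right)} = -7 + \frac{c}{\left(-1\right) \frac{1}{6}} = -7 + \frac{c}{- \frac{1}{6}} = -7 + c \left(-6\right) = -7 - 6 c$)
$-2831 + v{\left(B{\left(F{\left(-3 \right)} \right)},-30 \right)} = -2831 - -11 = -2831 + \left(-7 + 18\right) = -2831 + 11 = -2820$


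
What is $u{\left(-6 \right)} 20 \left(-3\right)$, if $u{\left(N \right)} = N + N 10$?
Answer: $3960$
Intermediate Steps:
$u{\left(N \right)} = 11 N$ ($u{\left(N \right)} = N + 10 N = 11 N$)
$u{\left(-6 \right)} 20 \left(-3\right) = 11 \left(-6\right) 20 \left(-3\right) = \left(-66\right) \left(-60\right) = 3960$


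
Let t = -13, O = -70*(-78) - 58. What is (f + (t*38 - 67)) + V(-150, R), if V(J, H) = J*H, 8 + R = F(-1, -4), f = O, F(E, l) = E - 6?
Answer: 7091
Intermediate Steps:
O = 5402 (O = 5460 - 58 = 5402)
F(E, l) = -6 + E
f = 5402
R = -15 (R = -8 + (-6 - 1) = -8 - 7 = -15)
V(J, H) = H*J
(f + (t*38 - 67)) + V(-150, R) = (5402 + (-13*38 - 67)) - 15*(-150) = (5402 + (-494 - 67)) + 2250 = (5402 - 561) + 2250 = 4841 + 2250 = 7091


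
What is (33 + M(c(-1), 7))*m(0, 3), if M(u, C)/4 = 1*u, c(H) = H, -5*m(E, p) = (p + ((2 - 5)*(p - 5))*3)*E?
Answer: 0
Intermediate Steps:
m(E, p) = -E*(45 - 8*p)/5 (m(E, p) = -(p + ((2 - 5)*(p - 5))*3)*E/5 = -(p - 3*(-5 + p)*3)*E/5 = -(p + (15 - 3*p)*3)*E/5 = -(p + (45 - 9*p))*E/5 = -(45 - 8*p)*E/5 = -E*(45 - 8*p)/5)
M(u, C) = 4*u (M(u, C) = 4*(1*u) = 4*u)
(33 + M(c(-1), 7))*m(0, 3) = (33 + 4*(-1))*((1/5)*0*(-45 + 8*3)) = (33 - 4)*((1/5)*0*(-45 + 24)) = 29*((1/5)*0*(-21)) = 29*0 = 0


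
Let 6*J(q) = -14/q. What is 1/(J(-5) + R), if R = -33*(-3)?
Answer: 15/1492 ≈ 0.010054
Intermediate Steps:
R = 99
J(q) = -7/(3*q) (J(q) = (-14/q)/6 = -7/(3*q))
1/(J(-5) + R) = 1/(-7/3/(-5) + 99) = 1/(-7/3*(-⅕) + 99) = 1/(7/15 + 99) = 1/(1492/15) = 15/1492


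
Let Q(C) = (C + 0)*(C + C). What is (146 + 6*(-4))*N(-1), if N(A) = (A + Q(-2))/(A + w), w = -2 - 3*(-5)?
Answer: 427/6 ≈ 71.167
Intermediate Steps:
Q(C) = 2*C² (Q(C) = C*(2*C) = 2*C²)
w = 13 (w = -2 + 15 = 13)
N(A) = (8 + A)/(13 + A) (N(A) = (A + 2*(-2)²)/(A + 13) = (A + 2*4)/(13 + A) = (A + 8)/(13 + A) = (8 + A)/(13 + A))
(146 + 6*(-4))*N(-1) = (146 + 6*(-4))*((8 - 1)/(13 - 1)) = (146 - 24)*(7/12) = 122*((1/12)*7) = 122*(7/12) = 427/6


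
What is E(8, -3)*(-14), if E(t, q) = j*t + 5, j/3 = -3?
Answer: 938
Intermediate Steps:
j = -9 (j = 3*(-3) = -9)
E(t, q) = 5 - 9*t (E(t, q) = -9*t + 5 = 5 - 9*t)
E(8, -3)*(-14) = (5 - 9*8)*(-14) = (5 - 72)*(-14) = -67*(-14) = 938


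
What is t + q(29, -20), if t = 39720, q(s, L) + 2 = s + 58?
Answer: 39805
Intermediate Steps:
q(s, L) = 56 + s (q(s, L) = -2 + (s + 58) = -2 + (58 + s) = 56 + s)
t + q(29, -20) = 39720 + (56 + 29) = 39720 + 85 = 39805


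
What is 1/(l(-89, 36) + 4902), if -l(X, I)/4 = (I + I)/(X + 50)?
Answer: 13/63822 ≈ 0.00020369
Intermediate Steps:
l(X, I) = -8*I/(50 + X) (l(X, I) = -4*(I + I)/(X + 50) = -4*2*I/(50 + X) = -8*I/(50 + X))
1/(l(-89, 36) + 4902) = 1/(-8*36/(50 - 89) + 4902) = 1/(-8*36/(-39) + 4902) = 1/(-8*36*(-1/39) + 4902) = 1/(96/13 + 4902) = 1/(63822/13) = 13/63822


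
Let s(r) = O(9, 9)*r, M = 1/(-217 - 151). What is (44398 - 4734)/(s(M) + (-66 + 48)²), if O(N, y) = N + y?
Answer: 197248/1611 ≈ 122.44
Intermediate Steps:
M = -1/368 (M = 1/(-368) = -1/368 ≈ -0.0027174)
s(r) = 18*r (s(r) = (9 + 9)*r = 18*r)
(44398 - 4734)/(s(M) + (-66 + 48)²) = (44398 - 4734)/(18*(-1/368) + (-66 + 48)²) = 39664/(-9/184 + (-18)²) = 39664/(-9/184 + 324) = 39664/(59607/184) = 39664*(184/59607) = 197248/1611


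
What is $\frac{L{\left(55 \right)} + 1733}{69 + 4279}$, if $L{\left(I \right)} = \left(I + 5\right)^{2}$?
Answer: $\frac{5333}{4348} \approx 1.2265$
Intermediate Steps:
$L{\left(I \right)} = \left(5 + I\right)^{2}$
$\frac{L{\left(55 \right)} + 1733}{69 + 4279} = \frac{\left(5 + 55\right)^{2} + 1733}{69 + 4279} = \frac{60^{2} + 1733}{4348} = \left(3600 + 1733\right) \frac{1}{4348} = 5333 \cdot \frac{1}{4348} = \frac{5333}{4348}$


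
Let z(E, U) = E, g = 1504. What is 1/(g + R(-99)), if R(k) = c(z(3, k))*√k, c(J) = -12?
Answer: 94/142267 + 9*I*√11/569068 ≈ 0.00066073 + 5.2454e-5*I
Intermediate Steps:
R(k) = -12*√k
1/(g + R(-99)) = 1/(1504 - 36*I*√11)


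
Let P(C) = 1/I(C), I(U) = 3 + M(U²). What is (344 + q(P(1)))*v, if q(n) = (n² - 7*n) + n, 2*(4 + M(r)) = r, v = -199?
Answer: -71640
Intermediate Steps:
M(r) = -4 + r/2
I(U) = -1 + U²/2 (I(U) = 3 + (-4 + U²/2) = -1 + U²/2)
P(C) = 1/(-1 + C²/2)
q(n) = n² - 6*n
(344 + q(P(1)))*v = (344 + (2/(-2 + 1²))*(-6 + 2/(-2 + 1²)))*(-199) = (344 + (2/(-2 + 1))*(-6 + 2/(-2 + 1)))*(-199) = (344 + (2/(-1))*(-6 + 2/(-1)))*(-199) = (344 + (2*(-1))*(-6 + 2*(-1)))*(-199) = (344 - 2*(-6 - 2))*(-199) = (344 - 2*(-8))*(-199) = (344 + 16)*(-199) = 360*(-199) = -71640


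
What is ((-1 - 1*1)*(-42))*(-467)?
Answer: -39228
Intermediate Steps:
((-1 - 1*1)*(-42))*(-467) = ((-1 - 1)*(-42))*(-467) = -2*(-42)*(-467) = 84*(-467) = -39228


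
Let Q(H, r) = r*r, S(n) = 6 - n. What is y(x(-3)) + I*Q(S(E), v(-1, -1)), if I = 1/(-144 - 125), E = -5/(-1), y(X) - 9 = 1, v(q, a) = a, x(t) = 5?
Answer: 2689/269 ≈ 9.9963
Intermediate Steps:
y(X) = 10 (y(X) = 9 + 1 = 10)
E = 5 (E = -5*(-1) = 5)
I = -1/269 (I = 1/(-269) = -1/269 ≈ -0.0037175)
Q(H, r) = r²
y(x(-3)) + I*Q(S(E), v(-1, -1)) = 10 - 1/269*(-1)² = 10 - 1/269*1 = 10 - 1/269 = 2689/269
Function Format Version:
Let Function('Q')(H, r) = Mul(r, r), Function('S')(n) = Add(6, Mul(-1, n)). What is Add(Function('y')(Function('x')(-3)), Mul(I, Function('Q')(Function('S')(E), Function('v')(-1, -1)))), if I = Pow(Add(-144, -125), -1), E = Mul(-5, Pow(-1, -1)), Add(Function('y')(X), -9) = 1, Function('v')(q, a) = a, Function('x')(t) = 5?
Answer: Rational(2689, 269) ≈ 9.9963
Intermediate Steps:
Function('y')(X) = 10 (Function('y')(X) = Add(9, 1) = 10)
E = 5 (E = Mul(-5, -1) = 5)
I = Rational(-1, 269) (I = Pow(-269, -1) = Rational(-1, 269) ≈ -0.0037175)
Function('Q')(H, r) = Pow(r, 2)
Add(Function('y')(Function('x')(-3)), Mul(I, Function('Q')(Function('S')(E), Function('v')(-1, -1)))) = Add(10, Mul(Rational(-1, 269), Pow(-1, 2))) = Add(10, Mul(Rational(-1, 269), 1)) = Add(10, Rational(-1, 269)) = Rational(2689, 269)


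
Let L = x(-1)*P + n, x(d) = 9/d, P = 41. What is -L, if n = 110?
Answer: 259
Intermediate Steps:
L = -259 (L = (9/(-1))*41 + 110 = (9*(-1))*41 + 110 = -9*41 + 110 = -369 + 110 = -259)
-L = -1*(-259) = 259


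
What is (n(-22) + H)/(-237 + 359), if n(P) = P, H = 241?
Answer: 219/122 ≈ 1.7951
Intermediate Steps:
(n(-22) + H)/(-237 + 359) = (-22 + 241)/(-237 + 359) = 219/122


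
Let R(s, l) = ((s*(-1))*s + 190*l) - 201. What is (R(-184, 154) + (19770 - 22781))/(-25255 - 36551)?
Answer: 3904/30903 ≈ 0.12633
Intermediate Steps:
R(s, l) = -201 - s² + 190*l (R(s, l) = ((-s)*s + 190*l) - 201 = (-s² + 190*l) - 201 = -201 - s² + 190*l)
(R(-184, 154) + (19770 - 22781))/(-25255 - 36551) = ((-201 - 1*(-184)² + 190*154) + (19770 - 22781))/(-25255 - 36551) = ((-201 - 1*33856 + 29260) - 3011)/(-61806) = ((-201 - 33856 + 29260) - 3011)*(-1/61806) = (-4797 - 3011)*(-1/61806) = -7808*(-1/61806) = 3904/30903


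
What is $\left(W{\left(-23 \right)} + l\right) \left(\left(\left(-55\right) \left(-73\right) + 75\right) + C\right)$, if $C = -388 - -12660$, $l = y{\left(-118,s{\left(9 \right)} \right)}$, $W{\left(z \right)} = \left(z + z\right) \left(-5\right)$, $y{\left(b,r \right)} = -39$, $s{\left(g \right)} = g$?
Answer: $3125142$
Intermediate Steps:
$W{\left(z \right)} = - 10 z$ ($W{\left(z \right)} = 2 z \left(-5\right) = - 10 z$)
$l = -39$
$C = 12272$ ($C = -388 + 12660 = 12272$)
$\left(W{\left(-23 \right)} + l\right) \left(\left(\left(-55\right) \left(-73\right) + 75\right) + C\right) = \left(\left(-10\right) \left(-23\right) - 39\right) \left(\left(\left(-55\right) \left(-73\right) + 75\right) + 12272\right) = \left(230 - 39\right) \left(\left(4015 + 75\right) + 12272\right) = 191 \left(4090 + 12272\right) = 191 \cdot 16362 = 3125142$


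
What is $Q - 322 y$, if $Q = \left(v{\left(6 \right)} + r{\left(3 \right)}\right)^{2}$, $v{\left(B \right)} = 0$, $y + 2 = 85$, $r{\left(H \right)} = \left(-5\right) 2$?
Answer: $-26626$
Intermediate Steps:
$r{\left(H \right)} = -10$
$y = 83$ ($y = -2 + 85 = 83$)
$Q = 100$ ($Q = \left(0 - 10\right)^{2} = \left(-10\right)^{2} = 100$)
$Q - 322 y = 100 - 26726 = -26626$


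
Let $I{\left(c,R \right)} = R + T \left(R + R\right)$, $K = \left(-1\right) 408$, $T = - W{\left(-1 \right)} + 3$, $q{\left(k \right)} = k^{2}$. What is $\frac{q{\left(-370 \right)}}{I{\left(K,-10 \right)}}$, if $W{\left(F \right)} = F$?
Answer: $- \frac{13690}{9} \approx -1521.1$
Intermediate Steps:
$T = 4$ ($T = \left(-1\right) \left(-1\right) + 3 = 1 + 3 = 4$)
$K = -408$
$I{\left(c,R \right)} = 9 R$ ($I{\left(c,R \right)} = R + 4 \left(R + R\right) = R + 4 \cdot 2 R = R + 8 R = 9 R$)
$\frac{q{\left(-370 \right)}}{I{\left(K,-10 \right)}} = \frac{\left(-370\right)^{2}}{9 \left(-10\right)} = \frac{136900}{-90} = 136900 \left(- \frac{1}{90}\right) = - \frac{13690}{9}$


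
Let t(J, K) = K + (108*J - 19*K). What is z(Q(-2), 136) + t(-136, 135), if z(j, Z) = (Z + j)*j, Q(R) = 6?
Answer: -16266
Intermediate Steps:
t(J, K) = -18*K + 108*J (t(J, K) = K + (-19*K + 108*J) = -18*K + 108*J)
z(j, Z) = j*(Z + j)
z(Q(-2), 136) + t(-136, 135) = 6*(136 + 6) + (-18*135 + 108*(-136)) = 6*142 + (-2430 - 14688) = 852 - 17118 = -16266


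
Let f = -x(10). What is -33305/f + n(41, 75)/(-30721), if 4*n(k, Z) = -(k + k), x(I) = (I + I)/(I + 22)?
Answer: 3274121337/61442 ≈ 53288.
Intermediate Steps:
x(I) = 2*I/(22 + I) (x(I) = (2*I)/(22 + I) = 2*I/(22 + I))
f = -5/8 (f = -2*10/(22 + 10) = -2*10/32 = -1*5/8 = -5/8 ≈ -0.62500)
n(k, Z) = -k/2 (n(k, Z) = (-(k + k))/4 = (-2*k)/4 = -k/2)
-33305/f + n(41, 75)/(-30721) = -33305/(-5/8) - ½*41/(-30721) = -33305*(-8/5) - 41/2*(-1/30721) = 53288 + 41/61442 = 3274121337/61442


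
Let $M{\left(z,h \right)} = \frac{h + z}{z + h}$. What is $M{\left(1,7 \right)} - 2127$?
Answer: $-2126$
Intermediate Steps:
$M{\left(z,h \right)} = 1$ ($M{\left(z,h \right)} = \frac{h + z}{h + z} = 1$)
$M{\left(1,7 \right)} - 2127 = 1 - 2127 = -2126$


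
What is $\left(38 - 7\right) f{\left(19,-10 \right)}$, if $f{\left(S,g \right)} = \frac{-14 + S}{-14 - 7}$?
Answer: $- \frac{155}{21} \approx -7.381$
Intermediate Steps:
$f{\left(S,g \right)} = \frac{2}{3} - \frac{S}{21}$ ($f{\left(S,g \right)} = \frac{-14 + S}{-21} = \left(-14 + S\right) \left(- \frac{1}{21}\right) = \frac{2}{3} - \frac{S}{21}$)
$\left(38 - 7\right) f{\left(19,-10 \right)} = \left(38 - 7\right) \left(\frac{2}{3} - \frac{19}{21}\right) = 31 \left(- \frac{5}{21}\right) = - \frac{155}{21}$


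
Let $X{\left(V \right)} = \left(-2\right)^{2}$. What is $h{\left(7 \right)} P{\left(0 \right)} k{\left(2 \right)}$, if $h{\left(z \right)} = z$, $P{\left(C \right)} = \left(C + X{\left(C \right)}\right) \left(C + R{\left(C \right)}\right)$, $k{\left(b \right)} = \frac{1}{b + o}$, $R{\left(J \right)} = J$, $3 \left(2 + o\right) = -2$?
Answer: $0$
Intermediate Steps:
$o = - \frac{8}{3}$ ($o = -2 + \frac{1}{3} \left(-2\right) = -2 - \frac{2}{3} = - \frac{8}{3} \approx -2.6667$)
$X{\left(V \right)} = 4$
$k{\left(b \right)} = \frac{1}{- \frac{8}{3} + b}$ ($k{\left(b \right)} = \frac{1}{b - \frac{8}{3}} = \frac{1}{- \frac{8}{3} + b}$)
$P{\left(C \right)} = 2 C \left(4 + C\right)$ ($P{\left(C \right)} = \left(C + 4\right) \left(C + C\right) = \left(4 + C\right) 2 C = 2 C \left(4 + C\right)$)
$h{\left(7 \right)} P{\left(0 \right)} k{\left(2 \right)} = 7 \cdot 2 \cdot 0 \left(4 + 0\right) \frac{3}{-8 + 3 \cdot 2} = 7 \cdot 2 \cdot 0 \cdot 4 \frac{3}{-8 + 6} = 7 \cdot 0 \frac{3}{-2} = 0 \cdot 3 \left(- \frac{1}{2}\right) = 0 \left(- \frac{3}{2}\right) = 0$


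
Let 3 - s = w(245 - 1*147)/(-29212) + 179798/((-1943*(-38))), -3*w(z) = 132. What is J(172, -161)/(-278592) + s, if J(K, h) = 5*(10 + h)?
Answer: 634552380259/1121041114176 ≈ 0.56604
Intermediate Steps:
w(z) = -44 (w(z) = -⅓*132 = -44)
J(K, h) = 50 + 5*h
s = 2266807/4023953 (s = 3 - (-44/(-29212) + 179798/((-1943*(-38)))) = 3 - (-44*(-1/29212) + 179798/73834) = 3 - (11/7303 + 179798*(1/73834)) = 3 - (11/7303 + 89899/36917) = 3 - 1*9805052/4023953 = 3 - 9805052/4023953 = 2266807/4023953 ≈ 0.56333)
J(172, -161)/(-278592) + s = (50 + 5*(-161))/(-278592) + 2266807/4023953 = (50 - 805)*(-1/278592) + 2266807/4023953 = -755*(-1/278592) + 2266807/4023953 = 755/278592 + 2266807/4023953 = 634552380259/1121041114176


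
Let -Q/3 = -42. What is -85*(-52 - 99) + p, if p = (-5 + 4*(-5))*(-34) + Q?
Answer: 13811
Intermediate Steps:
Q = 126 (Q = -3*(-42) = 126)
p = 976 (p = (-5 + 4*(-5))*(-34) + 126 = (-5 - 20)*(-34) + 126 = -25*(-34) + 126 = 850 + 126 = 976)
-85*(-52 - 99) + p = -85*(-52 - 99) + 976 = -85*(-151) + 976 = 12835 + 976 = 13811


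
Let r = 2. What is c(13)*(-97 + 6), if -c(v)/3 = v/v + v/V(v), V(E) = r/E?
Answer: 46683/2 ≈ 23342.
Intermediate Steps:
V(E) = 2/E
c(v) = -3 - 3*v²/2 (c(v) = -3*(v/v + v/((2/v))) = -3*(1 + v*(v/2)) = -3*(1 + v²/2) = -3 - 3*v²/2)
c(13)*(-97 + 6) = (-3 - 3/2*13²)*(-97 + 6) = (-3 - 3/2*169)*(-91) = (-3 - 507/2)*(-91) = -513/2*(-91) = 46683/2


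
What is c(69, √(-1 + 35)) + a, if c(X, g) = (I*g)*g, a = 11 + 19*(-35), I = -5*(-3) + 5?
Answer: 26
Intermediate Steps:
I = 20 (I = 15 + 5 = 20)
a = -654 (a = 11 - 665 = -654)
c(X, g) = 20*g² (c(X, g) = (20*g)*g = 20*g²)
c(69, √(-1 + 35)) + a = 20*(√(-1 + 35))² - 654 = 20*(√34)² - 654 = 20*34 - 654 = 680 - 654 = 26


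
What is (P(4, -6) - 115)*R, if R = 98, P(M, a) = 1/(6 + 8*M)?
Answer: -214081/19 ≈ -11267.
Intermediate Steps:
(P(4, -6) - 115)*R = (1/(2*(3 + 4*4)) - 115)*98 = (1/(2*(3 + 16)) - 115)*98 = ((1/2)/19 - 115)*98 = ((1/2)*(1/19) - 115)*98 = (1/38 - 115)*98 = -4369/38*98 = -214081/19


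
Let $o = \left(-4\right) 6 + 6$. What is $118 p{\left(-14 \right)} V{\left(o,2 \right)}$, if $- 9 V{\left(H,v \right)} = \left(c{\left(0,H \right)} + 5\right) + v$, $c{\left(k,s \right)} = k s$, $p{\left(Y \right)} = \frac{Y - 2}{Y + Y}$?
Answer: $- \frac{472}{9} \approx -52.444$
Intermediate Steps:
$p{\left(Y \right)} = \frac{-2 + Y}{2 Y}$
$o = -18$ ($o = -24 + 6 = -18$)
$V{\left(H,v \right)} = - \frac{5}{9} - \frac{v}{9}$ ($V{\left(H,v \right)} = - \frac{\left(0 H + 5\right) + v}{9} = - \frac{\left(0 + 5\right) + v}{9} = - \frac{5 + v}{9} = - \frac{5}{9} - \frac{v}{9}$)
$118 p{\left(-14 \right)} V{\left(o,2 \right)} = 118 \frac{-2 - 14}{2 \left(-14\right)} \left(- \frac{5}{9} - \frac{2}{9}\right) = 118 \cdot \frac{1}{2} \left(- \frac{1}{14}\right) \left(-16\right) \left(- \frac{5}{9} - \frac{2}{9}\right) = 118 \cdot \frac{4}{7} \left(- \frac{7}{9}\right) = \frac{472}{7} \left(- \frac{7}{9}\right) = - \frac{472}{9}$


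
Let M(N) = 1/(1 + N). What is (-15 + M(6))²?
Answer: 10816/49 ≈ 220.73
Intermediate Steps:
(-15 + M(6))² = (-15 + 1/(1 + 6))² = (-15 + 1/7)² = (-15 + ⅐)² = (-104/7)² = 10816/49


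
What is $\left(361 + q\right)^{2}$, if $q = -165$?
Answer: $38416$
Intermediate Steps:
$\left(361 + q\right)^{2} = \left(361 - 165\right)^{2} = 196^{2} = 38416$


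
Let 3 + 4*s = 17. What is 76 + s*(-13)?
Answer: 61/2 ≈ 30.500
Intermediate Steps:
s = 7/2 (s = -¾ + (¼)*17 = -¾ + 17/4 = 7/2 ≈ 3.5000)
76 + s*(-13) = 76 + (7/2)*(-13) = 76 - 91/2 = 61/2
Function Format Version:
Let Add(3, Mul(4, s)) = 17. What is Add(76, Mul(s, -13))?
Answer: Rational(61, 2) ≈ 30.500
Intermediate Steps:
s = Rational(7, 2) (s = Add(Rational(-3, 4), Mul(Rational(1, 4), 17)) = Add(Rational(-3, 4), Rational(17, 4)) = Rational(7, 2) ≈ 3.5000)
Add(76, Mul(s, -13)) = Add(76, Mul(Rational(7, 2), -13)) = Add(76, Rational(-91, 2)) = Rational(61, 2)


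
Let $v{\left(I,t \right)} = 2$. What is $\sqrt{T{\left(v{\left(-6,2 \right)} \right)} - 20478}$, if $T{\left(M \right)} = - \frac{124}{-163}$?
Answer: $\frac{i \sqrt{544059770}}{163} \approx 143.1 i$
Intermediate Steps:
$T{\left(M \right)} = \frac{124}{163}$ ($T{\left(M \right)} = \left(-124\right) \left(- \frac{1}{163}\right) = \frac{124}{163}$)
$\sqrt{T{\left(v{\left(-6,2 \right)} \right)} - 20478} = \sqrt{\frac{124}{163} - 20478} = \sqrt{- \frac{3337790}{163}} = \frac{i \sqrt{544059770}}{163}$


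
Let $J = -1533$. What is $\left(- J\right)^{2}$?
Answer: $2350089$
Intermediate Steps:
$\left(- J\right)^{2} = \left(\left(-1\right) \left(-1533\right)\right)^{2} = 1533^{2} = 2350089$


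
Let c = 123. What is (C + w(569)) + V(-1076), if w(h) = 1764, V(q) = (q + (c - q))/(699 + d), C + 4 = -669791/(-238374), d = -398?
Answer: 126511937333/71750574 ≈ 1763.2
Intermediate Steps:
C = -283705/238374 (C = -4 - 669791/(-238374) = -4 - 669791*(-1/238374) = -4 + 669791/238374 = -283705/238374 ≈ -1.1902)
V(q) = 123/301 (V(q) = (q + (123 - q))/(699 - 398) = 123/301)
(C + w(569)) + V(-1076) = (-283705/238374 + 1764) + 123/301 = 420208031/238374 + 123/301 = 126511937333/71750574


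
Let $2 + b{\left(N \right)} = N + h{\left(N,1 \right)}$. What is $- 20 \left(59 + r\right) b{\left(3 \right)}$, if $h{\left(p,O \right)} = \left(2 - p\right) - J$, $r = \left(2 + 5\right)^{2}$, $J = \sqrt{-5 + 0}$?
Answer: $2160 i \sqrt{5} \approx 4829.9 i$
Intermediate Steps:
$J = i \sqrt{5}$ ($J = \sqrt{-5} = i \sqrt{5} \approx 2.2361 i$)
$r = 49$ ($r = 7^{2} = 49$)
$h{\left(p,O \right)} = 2 - p - i \sqrt{5}$ ($h{\left(p,O \right)} = \left(2 - p\right) - i \sqrt{5} = 2 - p - i \sqrt{5}$)
$b{\left(N \right)} = - i \sqrt{5}$ ($b{\left(N \right)} = -2 + \left(N - \left(-2 + N + i \sqrt{5}\right)\right) = -2 + \left(2 - i \sqrt{5}\right) = - i \sqrt{5}$)
$- 20 \left(59 + r\right) b{\left(3 \right)} = - 20 \left(59 + 49\right) \left(- i \sqrt{5}\right) = \left(-20\right) 108 \left(- i \sqrt{5}\right) = - 2160 \left(- i \sqrt{5}\right) = 2160 i \sqrt{5}$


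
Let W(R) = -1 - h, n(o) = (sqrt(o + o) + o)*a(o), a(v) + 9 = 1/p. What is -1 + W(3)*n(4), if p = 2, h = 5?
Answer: 203 + 102*sqrt(2) ≈ 347.25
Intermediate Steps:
a(v) = -17/2 (a(v) = -9 + 1/2 = -17/2)
n(o) = -17*o/2 - 17*sqrt(2)*sqrt(o)/2 (n(o) = (sqrt(o + o) + o)*(-17/2) = (sqrt(2*o) + o)*(-17/2) = (sqrt(2)*sqrt(o) + o)*(-17/2) = (o + sqrt(2)*sqrt(o))*(-17/2) = -17*o/2 - 17*sqrt(2)*sqrt(o)/2)
W(R) = -6 (W(R) = -1 - 1*5 = -1 - 5 = -6)
-1 + W(3)*n(4) = -1 - 6*(-17/2*4 - 17*sqrt(2)*sqrt(4)/2) = -1 - 6*(-34 - 17/2*sqrt(2)*2) = -1 - 6*(-34 - 17*sqrt(2)) = -1 + (204 + 102*sqrt(2)) = 203 + 102*sqrt(2)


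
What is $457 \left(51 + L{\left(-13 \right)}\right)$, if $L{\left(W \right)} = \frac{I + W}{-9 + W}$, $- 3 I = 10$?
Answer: $\frac{1560655}{66} \approx 23646.0$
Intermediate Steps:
$I = - \frac{10}{3}$ ($I = \left(- \frac{1}{3}\right) 10 = - \frac{10}{3} \approx -3.3333$)
$L{\left(W \right)} = \frac{- \frac{10}{3} + W}{-9 + W}$
$457 \left(51 + L{\left(-13 \right)}\right) = 457 \left(51 + \frac{- \frac{10}{3} - 13}{-9 - 13}\right) = 457 \left(51 + \frac{1}{-22} \left(- \frac{49}{3}\right)\right) = 457 \left(51 - - \frac{49}{66}\right) = 457 \left(51 + \frac{49}{66}\right) = 457 \cdot \frac{3415}{66} = \frac{1560655}{66}$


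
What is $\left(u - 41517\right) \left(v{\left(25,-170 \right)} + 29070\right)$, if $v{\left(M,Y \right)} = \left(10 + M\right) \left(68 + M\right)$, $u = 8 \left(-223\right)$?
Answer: $-1399704825$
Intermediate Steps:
$u = -1784$
$\left(u - 41517\right) \left(v{\left(25,-170 \right)} + 29070\right) = \left(-1784 - 41517\right) \left(\left(680 + 25^{2} + 78 \cdot 25\right) + 29070\right) = - 43301 \left(\left(680 + 625 + 1950\right) + 29070\right) = - 43301 \left(3255 + 29070\right) = \left(-43301\right) 32325 = -1399704825$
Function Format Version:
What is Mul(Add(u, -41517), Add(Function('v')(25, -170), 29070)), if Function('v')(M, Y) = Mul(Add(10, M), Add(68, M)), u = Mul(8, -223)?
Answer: -1399704825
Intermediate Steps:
u = -1784
Mul(Add(u, -41517), Add(Function('v')(25, -170), 29070)) = Mul(Add(-1784, -41517), Add(Add(680, Pow(25, 2), Mul(78, 25)), 29070)) = Mul(-43301, Add(Add(680, 625, 1950), 29070)) = Mul(-43301, Add(3255, 29070)) = Mul(-43301, 32325) = -1399704825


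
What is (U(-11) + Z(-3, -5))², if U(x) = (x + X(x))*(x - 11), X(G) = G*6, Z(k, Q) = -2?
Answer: 2862864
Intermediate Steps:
X(G) = 6*G
U(x) = 7*x*(-11 + x) (U(x) = (x + 6*x)*(x - 11) = (7*x)*(-11 + x) = 7*x*(-11 + x))
(U(-11) + Z(-3, -5))² = (7*(-11)*(-11 - 11) - 2)² = (7*(-11)*(-22) - 2)² = (1694 - 2)² = 1692² = 2862864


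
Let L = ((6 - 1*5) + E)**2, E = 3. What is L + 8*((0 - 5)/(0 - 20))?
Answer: 18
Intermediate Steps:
L = 16 (L = ((6 - 1*5) + 3)**2 = ((6 - 5) + 3)**2 = (1 + 3)**2 = 4**2 = 16)
L + 8*((0 - 5)/(0 - 20)) = 16 + 8*((0 - 5)/(0 - 20)) = 16 + 8*(-5/(-20)) = 16 + 8*(-5*(-1/20)) = 16 + 8*(1/4) = 16 + 2 = 18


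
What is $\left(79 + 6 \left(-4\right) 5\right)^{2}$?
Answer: $1681$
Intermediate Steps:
$\left(79 + 6 \left(-4\right) 5\right)^{2} = \left(79 - 120\right)^{2} = \left(-41\right)^{2} = 1681$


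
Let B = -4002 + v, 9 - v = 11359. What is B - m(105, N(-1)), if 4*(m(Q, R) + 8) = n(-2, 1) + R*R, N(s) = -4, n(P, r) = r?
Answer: -61393/4 ≈ -15348.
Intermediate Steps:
v = -11350 (v = 9 - 1*11359 = 9 - 11359 = -11350)
m(Q, R) = -31/4 + R**2/4 (m(Q, R) = -8 + (1 + R*R)/4 = -8 + (1 + R**2)/4 = -8 + (1/4 + R**2/4) = -31/4 + R**2/4)
B = -15352 (B = -4002 - 11350 = -15352)
B - m(105, N(-1)) = -15352 - (-31/4 + (1/4)*(-4)**2) = -15352 - (-31/4 + (1/4)*16) = -15352 - (-31/4 + 4) = -15352 - 1*(-15/4) = -15352 + 15/4 = -61393/4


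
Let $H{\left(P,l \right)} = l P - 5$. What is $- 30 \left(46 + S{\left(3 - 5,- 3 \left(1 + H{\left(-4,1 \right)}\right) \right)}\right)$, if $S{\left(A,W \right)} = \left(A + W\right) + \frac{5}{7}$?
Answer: $- \frac{14430}{7} \approx -2061.4$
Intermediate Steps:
$H{\left(P,l \right)} = -5 + P l$ ($H{\left(P,l \right)} = P l - 5 = -5 + P l$)
$S{\left(A,W \right)} = \frac{5}{7} + A + W$ ($S{\left(A,W \right)} = \left(A + W\right) + 5 \cdot \frac{1}{7} = \left(A + W\right) + \frac{5}{7} = \frac{5}{7} + A + W$)
$- 30 \left(46 + S{\left(3 - 5,- 3 \left(1 + H{\left(-4,1 \right)}\right) \right)}\right) = - 30 \left(46 + \left(\frac{5}{7} + \left(3 - 5\right) - 3 \left(1 - 9\right)\right)\right) = - 30 \left(46 - \left(\frac{9}{7} + 3 \left(1 - 9\right)\right)\right) = - 30 \left(46 - - \frac{159}{7}\right) = - 30 \left(46 + \left(\frac{5}{7} - 2 + 24\right)\right) = - 30 \left(46 + \frac{159}{7}\right) = \left(-30\right) \frac{481}{7} = - \frac{14430}{7}$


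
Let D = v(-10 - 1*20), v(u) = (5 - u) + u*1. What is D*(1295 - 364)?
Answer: 4655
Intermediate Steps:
v(u) = 5 (v(u) = (5 - u) + u = 5)
D = 5
D*(1295 - 364) = 5*(1295 - 364) = 5*931 = 4655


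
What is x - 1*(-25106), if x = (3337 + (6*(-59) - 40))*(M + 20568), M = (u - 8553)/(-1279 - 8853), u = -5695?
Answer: 153400680056/2533 ≈ 6.0561e+7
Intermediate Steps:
M = 3562/2533 (M = (-5695 - 8553)/(-1279 - 8853) = -14248/(-10132) = -14248*(-1/10132) = 3562/2533 ≈ 1.4062)
x = 153337086558/2533 (x = (3337 + (6*(-59) - 40))*(3562/2533 + 20568) = (3337 + (-354 - 40))*(52102306/2533) = (3337 - 394)*(52102306/2533) = 2943*(52102306/2533) = 153337086558/2533 ≈ 6.0536e+7)
x - 1*(-25106) = 153337086558/2533 - 1*(-25106) = 153337086558/2533 + 25106 = 153400680056/2533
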